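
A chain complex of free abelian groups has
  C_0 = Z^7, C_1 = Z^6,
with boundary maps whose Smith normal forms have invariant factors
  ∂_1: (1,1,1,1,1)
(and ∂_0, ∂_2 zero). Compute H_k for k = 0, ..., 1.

H_0: b_0 = 7 − 0 − 5 = 2; torsion from ∂_1 factors > 1: none. So H_0 = Z^2.
H_1: b_1 = 6 − 5 − 0 = 1; torsion from ∂_2 factors > 1: none. So H_1 = Z.

H_0 = Z^2,  H_1 = Z.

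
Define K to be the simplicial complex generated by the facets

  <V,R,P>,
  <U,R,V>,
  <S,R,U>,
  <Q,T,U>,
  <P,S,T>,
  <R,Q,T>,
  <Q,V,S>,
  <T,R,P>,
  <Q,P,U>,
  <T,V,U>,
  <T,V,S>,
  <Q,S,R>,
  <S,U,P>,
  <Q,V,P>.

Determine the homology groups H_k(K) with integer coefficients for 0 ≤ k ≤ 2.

H_0 ≅ Z,  H_1 ≅ Z^2,  H_2 ≅ Z.

K has 7 vertices, 21 edges, 14 triangles.
rank ∂_0 = 0, rank ∂_1 = 6 ⇒ b_0 = 7 − 0 − 6 = 1; all invariant factors of ∂_1 are 1 so no torsion. So H_0 = Z.
rank ∂_1 = 6, rank ∂_2 = 13 ⇒ b_1 = 21 − 6 − 13 = 2; all invariant factors of ∂_2 are 1 so no torsion. So H_1 = Z^2.
rank ∂_2 = 13, rank ∂_3 = 0 ⇒ b_2 = 14 − 13 − 0 = 1. So H_2 = Z.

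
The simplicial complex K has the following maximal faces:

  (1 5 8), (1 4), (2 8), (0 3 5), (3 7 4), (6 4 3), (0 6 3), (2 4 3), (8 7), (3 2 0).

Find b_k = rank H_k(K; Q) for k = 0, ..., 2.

Fix the vertex order 0 < 1 < 2 < 3 < 4 < 5 < 6 < 7 < 8 and write every simplex with vertices in increasing order. Then dim K = 2 and the simplices of K are:

  0-simplices (9): [0], [1], [2], [3], [4], [5], [6], [7], [8]
  1-simplices (18): [0,2], [0,3], [0,5], [0,6], [1,4], [1,5], [1,8], [2,3], [2,4], [2,8], [3,4], [3,5], [3,6], [3,7], [4,6], [4,7], [5,8], [7,8]
  2-simplices (7): [0,2,3], [0,3,5], [0,3,6], [1,5,8], [2,3,4], [3,4,6], [3,4,7]

giving chain groups C_0 ≅ Z^9, C_1 ≅ Z^18, C_2 ≅ Z^7.

Boundary ∂_1: C_1 → C_0 sends each edge [p,q] (with p < q) to q − p. For instance
  ∂[4,6] = [6] − [4].
The resulting 9×18 matrix has rank 8, and its Smith normal form has invariant factors (1,1,1,1,1,1,1,1).

Boundary ∂_2: C_2 → C_1 maps a triangle to the signed sum of its edges. For instance
  ∂[0,3,6] = [3,6] − [0,6] + [0,3],
  ∂[0,2,3] = [2,3] − [0,3] + [0,2].
The 18×7 boundary matrix has rank 7 and Smith normal form diag(1,1,1,1,1,1,1).

Now H_k = ker ∂_k / im ∂_{k+1}, so:

  H_0: rank C_0 − rank ∂_1 = 9 − 8 = 1, and the invariant factors of ∂_1 are all 1, so H_0 ≅ Z.
  H_1: rank ker ∂_1 − rank ∂_2 = (18 − 8) − 7 = 3, and the invariant factors of ∂_2 are all 1, so H_1 ≅ Z^3.
  H_2: rank ker ∂_2 − rank ∂_3 = (7 − 7) − 0 = 0, and there is no ∂_3, so H_2 ≅ 0.

Hence the Betti numbers are b_0 = 1, b_1 = 3, b_2 = 0.

b_0 = 1, b_1 = 3, b_2 = 0.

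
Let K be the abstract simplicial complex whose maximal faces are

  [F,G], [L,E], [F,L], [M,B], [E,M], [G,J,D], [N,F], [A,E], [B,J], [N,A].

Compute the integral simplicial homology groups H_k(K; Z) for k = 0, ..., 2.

Take the total order A < B < D < E < F < G < J < L < M < N on the vertex set. Then K (dimension 2) consists of the simplices:

  0-simplices (10): A, B, D, E, F, G, J, L, M, N
  1-simplices (12): AE, AN, BJ, BM, DG, DJ, EL, EM, FG, FL, FN, GJ
  2-simplices (1): DGJ

Hence C_0 ≅ Z^10, C_1 ≅ Z^12, C_2 ≅ Z^1.

∂_1: C_1 → C_0 maps an edge to its endpoints' difference, ∂[p,q] = q − p. For instance
  ∂FN = N − F.
The 10×12 boundary matrix has rank 9 and Smith normal form diag(1,1,1,1,1,1,1,1,1).

The boundary map ∂_2: C_2 → C_1 maps a triangle to the signed sum of its edges. For instance
  ∂DGJ = GJ − DJ + DG.
The 12×1 boundary matrix has rank 1 and Smith normal form diag(1).

Now H_k = ker ∂_k / im ∂_{k+1}, so:

  H_0: rank C_0 − rank ∂_1 = 10 − 9 = 1, and the invariant factors of ∂_1 are all 1, so H_0 = Z.
  H_1: rank ker ∂_1 − rank ∂_2 = (12 − 9) − 1 = 2, and the invariant factors of ∂_2 are all 1, so H_1 = Z^2.
  H_2: rank ker ∂_2 − rank ∂_3 = (1 − 1) − 0 = 0, and there is no ∂_3, so H_2 = 0.

H_0 = Z,  H_1 = Z^2,  H_2 = 0.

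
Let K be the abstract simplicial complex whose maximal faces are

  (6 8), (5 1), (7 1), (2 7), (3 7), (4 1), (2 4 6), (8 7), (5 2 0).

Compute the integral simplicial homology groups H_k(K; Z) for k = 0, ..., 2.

H_0 = Z,  H_1 = Z^3,  H_2 = 0.

Order the vertices as 0 < 1 < 2 < 3 < 4 < 5 < 6 < 7 < 8. Listing each simplex with vertices in this order, K has dimension 2 with simplices:

  0-simplices (9): [0], [1], [2], [3], [4], [5], [6], [7], [8]
  1-simplices (13): [0,2], [0,5], [1,4], [1,5], [1,7], [2,4], [2,5], [2,6], [2,7], [3,7], [4,6], [6,8], [7,8]
  2-simplices (2): [0,2,5], [2,4,6]

giving chain groups C_0 ≅ Z^9, C_1 ≅ Z^13, C_2 ≅ Z^2.

Boundary ∂_1: C_1 → C_0 maps an edge to its endpoints' difference, ∂[p,q] = q − p. For instance
  ∂[2,7] = [7] − [2].
The resulting 9×13 matrix has rank 8, and its Smith normal form has invariant factors (1,1,1,1,1,1,1,1).

Boundary ∂_2: C_2 → C_1 sends each 2-simplex [p,q,r] to [q,r] − [p,r] + [p,q]. For instance
  ∂[0,2,5] = [2,5] − [0,5] + [0,2],
  ∂[2,4,6] = [4,6] − [2,6] + [2,4].
The resulting 13×2 matrix has rank 2, and its Smith normal form has invariant factors (1,1).

From H_k ≅ ker(∂_k) / im(∂_{k+1}) we obtain:

  H_0: rank C_0 − rank ∂_1 = 9 − 8 = 1, and the invariant factors of ∂_1 are all 1, so H_0 ≅ Z.
  H_1: rank ker ∂_1 − rank ∂_2 = (13 − 8) − 2 = 3, and the invariant factors of ∂_2 are all 1, so H_1 ≅ Z^3.
  H_2: rank ker ∂_2 − rank ∂_3 = (2 − 2) − 0 = 0, and there is no ∂_3, so H_2 ≅ 0.

As a check, the Euler characteristic is 9 − 13 + 2 = -2, which agrees with 1 − 3 + 0 = -2.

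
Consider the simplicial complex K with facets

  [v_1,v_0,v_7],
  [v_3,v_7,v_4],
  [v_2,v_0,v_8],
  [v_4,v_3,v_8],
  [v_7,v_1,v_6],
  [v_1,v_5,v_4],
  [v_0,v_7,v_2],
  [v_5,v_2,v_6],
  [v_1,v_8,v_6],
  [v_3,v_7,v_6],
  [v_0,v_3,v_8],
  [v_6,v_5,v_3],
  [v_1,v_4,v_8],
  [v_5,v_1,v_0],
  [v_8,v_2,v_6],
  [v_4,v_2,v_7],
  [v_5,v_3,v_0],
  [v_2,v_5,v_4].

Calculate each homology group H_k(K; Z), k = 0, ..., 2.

Order the vertices as v_0 < v_1 < v_2 < v_3 < v_4 < v_5 < v_6 < v_7 < v_8. Listing each simplex with vertices in this order, K has dimension 2 with simplices:

  0-simplices (9): [v_0], [v_1], [v_2], [v_3], [v_4], [v_5], [v_6], [v_7], [v_8]
  1-simplices (27): (27 of them)
  2-simplices (18): (18 of them)

giving chain groups C_0 ≅ Z^9, C_1 ≅ Z^27, C_2 ≅ Z^18.

The boundary map ∂_1: C_1 → C_0 is given by ∂[p,q] = [q] − [p]. For instance
  ∂[v_4,v_8] = [v_8] − [v_4].
The 9×27 boundary matrix has rank 8 and Smith normal form diag(1,1,1,1,1,1,1,1).

Boundary ∂_2: C_2 → C_1 acts by ∂[p,q,r] = [q,r] − [p,r] + [p,q]. For instance
  ∂[v_1,v_4,v_8] = [v_4,v_8] − [v_1,v_8] + [v_1,v_4],
  ∂[v_1,v_4,v_5] = [v_4,v_5] − [v_1,v_5] + [v_1,v_4].
This gives a 27×18 integer matrix of rank 17; reducing to Smith normal form yields diagonal entries (1,1,1,1,1,1,1,1,1,1,1,1,1,1,1,1,1).

From H_k ≅ ker(∂_k) / im(∂_{k+1}) we obtain:

  H_0: rank C_0 − rank ∂_1 = 9 − 8 = 1, and the invariant factors of ∂_1 are all 1, so H_0 = Z.
  H_1: rank ker ∂_1 − rank ∂_2 = (27 − 8) − 17 = 2, and the invariant factors of ∂_2 are all 1, so H_1 = Z^2.
  H_2: rank ker ∂_2 − rank ∂_3 = (18 − 17) − 0 = 1, and there is no ∂_3, so H_2 = Z.

As a check, the Euler characteristic is 9 − 27 + 18 = 0, which agrees with 1 − 2 + 1 = 0.

H_0 = Z,  H_1 = Z^2,  H_2 = Z.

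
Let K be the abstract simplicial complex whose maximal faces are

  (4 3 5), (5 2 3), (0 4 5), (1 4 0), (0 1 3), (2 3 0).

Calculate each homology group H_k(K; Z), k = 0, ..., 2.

H_0 ≅ Z,  H_1 ≅ Z,  H_2 = 0.

Order the vertices as 0 < 1 < 2 < 3 < 4 < 5. Listing each simplex with vertices in this order, K has dimension 2 with simplices:

  0-simplices (6): [0], [1], [2], [3], [4], [5]
  1-simplices (12): [0,1], [0,2], [0,3], [0,4], [0,5], [1,3], [1,4], [2,3], [2,5], [3,4], [3,5], [4,5]
  2-simplices (6): [0,1,3], [0,1,4], [0,2,3], [0,4,5], [2,3,5], [3,4,5]

Hence C_0 ≅ Z^6, C_1 ≅ Z^12, C_2 ≅ Z^6.

∂_1: C_1 → C_0 maps an edge to its endpoints' difference, ∂[p,q] = q − p. For instance
  ∂[1,4] = [4] − [1].
The 6×12 boundary matrix has rank 5 and Smith normal form diag(1,1,1,1,1).

The boundary map ∂_2: C_2 → C_1 sends each 2-simplex [p,q,r] to [q,r] − [p,r] + [p,q]. For instance
  ∂[0,1,3] = [1,3] − [0,3] + [0,1],
  ∂[3,4,5] = [4,5] − [3,5] + [3,4].
This gives a 12×6 integer matrix of rank 6; reducing to Smith normal form yields diagonal entries (1,1,1,1,1,1).

Computing H_k = (kernel of ∂_k) / (image of ∂_{k+1}):

  H_0: rank C_0 − rank ∂_1 = 6 − 5 = 1, and the invariant factors of ∂_1 are all 1, so H_0 ≅ Z.
  H_1: rank ker ∂_1 − rank ∂_2 = (12 − 5) − 6 = 1, and the invariant factors of ∂_2 are all 1, so H_1 ≅ Z.
  H_2: rank ker ∂_2 − rank ∂_3 = (6 − 6) − 0 = 0, and there is no ∂_3, so H_2 ≅ 0.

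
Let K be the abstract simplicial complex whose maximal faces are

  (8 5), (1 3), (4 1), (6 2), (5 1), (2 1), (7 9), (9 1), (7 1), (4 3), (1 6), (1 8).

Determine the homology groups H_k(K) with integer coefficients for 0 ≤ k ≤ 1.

Take the total order 1 < 2 < 3 < 4 < 5 < 6 < 7 < 8 < 9 on the vertex set. Then K (dimension 1) consists of the simplices:

  0-simplices (9): [1], [2], [3], [4], [5], [6], [7], [8], [9]
  1-simplices (12): [1,2], [1,3], [1,4], [1,5], [1,6], [1,7], [1,8], [1,9], [2,6], [3,4], [5,8], [7,9]

so the chain groups are C_0 ≅ Z^9, C_1 ≅ Z^12.

The boundary map ∂_1: C_1 → C_0 is given by ∂[p,q] = [q] − [p].
This gives a 9×12 integer matrix of rank 8; reducing to Smith normal form yields diagonal entries (1,1,1,1,1,1,1,1).

Reading off H_k = ker ∂_k / im ∂_{k+1}:

  H_0: rank C_0 − rank ∂_1 = 9 − 8 = 1, and the invariant factors of ∂_1 are all 1, so H_0 ≅ Z.
  H_1: rank ker ∂_1 − rank ∂_2 = (12 − 8) − 0 = 4, and there is no ∂_2, so H_1 ≅ Z^4.

(K is a triangulation of a wedge of 4 circles.)

H_0 ≅ Z,  H_1 ≅ Z^4.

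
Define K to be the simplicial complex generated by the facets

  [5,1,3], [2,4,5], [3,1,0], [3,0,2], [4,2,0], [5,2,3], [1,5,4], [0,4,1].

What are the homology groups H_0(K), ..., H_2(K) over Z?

K has 6 vertices, 12 edges, 8 triangles.
rank ∂_0 = 0, rank ∂_1 = 5 ⇒ b_0 = 6 − 0 − 5 = 1; all invariant factors of ∂_1 are 1 so no torsion. So H_0 = Z.
rank ∂_1 = 5, rank ∂_2 = 7 ⇒ b_1 = 12 − 5 − 7 = 0; all invariant factors of ∂_2 are 1 so no torsion. So H_1 = 0.
rank ∂_2 = 7, rank ∂_3 = 0 ⇒ b_2 = 8 − 7 − 0 = 1. So H_2 = Z.

H_0 = Z,  H_1 = 0,  H_2 = Z.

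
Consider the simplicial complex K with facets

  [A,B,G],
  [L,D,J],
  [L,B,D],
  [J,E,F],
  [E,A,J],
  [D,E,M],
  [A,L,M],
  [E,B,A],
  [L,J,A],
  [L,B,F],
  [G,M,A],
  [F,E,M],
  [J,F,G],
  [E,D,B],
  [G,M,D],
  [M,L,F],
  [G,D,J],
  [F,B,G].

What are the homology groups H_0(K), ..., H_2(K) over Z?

H_0 = Z,  H_1 = Z^2,  H_2 = Z.

Order the vertices as A < B < D < E < F < G < J < L < M. Listing each simplex with vertices in this order, K has dimension 2 with simplices:

  0-simplices (9): A, B, D, E, F, G, J, L, M
  1-simplices (27): AB, AE, AG, AJ, AL, AM, BD, BE, BF, BG, BL, DE, DG, DJ, DL, DM, EF, EJ, EM, FG, FJ, FL, FM, GJ, GM, JL, LM
  2-simplices (18): ABE, ABG, AEJ, AGM, AJL, ALM, BDE, BDL, BFG, BFL, DEM, DGJ, DGM, DJL, EFJ, EFM, FGJ, FLM

giving chain groups C_0 ≅ Z^9, C_1 ≅ Z^27, C_2 ≅ Z^18.

Boundary ∂_1: C_1 → C_0 sends each edge [p,q] (with p < q) to q − p. For instance
  ∂GM = M − G.
The resulting 9×27 matrix has rank 8, and its Smith normal form has invariant factors (1,1,1,1,1,1,1,1).

The boundary map ∂_2: C_2 → C_1 maps a triangle to the signed sum of its edges. For instance
  ∂ABG = BG − AG + AB,
  ∂DGJ = GJ − DJ + DG.
The resulting 27×18 matrix has rank 17, and its Smith normal form has invariant factors (1,1,1,1,1,1,1,1,1,1,1,1,1,1,1,1,1).

Computing H_k = (kernel of ∂_k) / (image of ∂_{k+1}):

  H_0: rank C_0 − rank ∂_1 = 9 − 8 = 1, and the invariant factors of ∂_1 are all 1, so H_0 ≅ Z.
  H_1: rank ker ∂_1 − rank ∂_2 = (27 − 8) − 17 = 2, and the invariant factors of ∂_2 are all 1, so H_1 ≅ Z^2.
  H_2: rank ker ∂_2 − rank ∂_3 = (18 − 17) − 0 = 1, and there is no ∂_3, so H_2 ≅ Z.

As a check, the Euler characteristic is 9 − 27 + 18 = 0, which agrees with 1 − 2 + 1 = 0.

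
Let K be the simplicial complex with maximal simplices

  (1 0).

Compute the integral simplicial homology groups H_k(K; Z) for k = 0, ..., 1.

H_0 ≅ Z,  H_1 = 0.

Order the vertices as 0 < 1. Listing each simplex with vertices in this order, K has dimension 1 with simplices:

  0-simplices (2): [0], [1]
  1-simplices (1): [0,1]

so the chain groups are C_0 ≅ Z^2, C_1 ≅ Z^1.

∂_1: C_1 → C_0 sends each edge [p,q] (with p < q) to q − p.
This gives a 2×1 integer matrix of rank 1; reducing to Smith normal form yields diagonal entries (1).

Now H_k = ker ∂_k / im ∂_{k+1}, so:

  H_0: rank C_0 − rank ∂_1 = 2 − 1 = 1, and the invariant factors of ∂_1 are all 1, so H_0 ≅ Z.
  H_1: rank ker ∂_1 − rank ∂_2 = (1 − 1) − 0 = 0, and there is no ∂_2, so H_1 ≅ 0.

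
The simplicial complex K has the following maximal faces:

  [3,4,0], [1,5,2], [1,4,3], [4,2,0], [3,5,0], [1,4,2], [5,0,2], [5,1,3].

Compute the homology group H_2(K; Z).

H_2 ≅ Z.

Take the total order 0 < 1 < 2 < 3 < 4 < 5 on the vertex set. Then K (dimension 2) consists of the simplices:

  0-simplices (6): [0], [1], [2], [3], [4], [5]
  1-simplices (12): [0,2], [0,3], [0,4], [0,5], [1,2], [1,3], [1,4], [1,5], [2,4], [2,5], [3,4], [3,5]
  2-simplices (8): [0,2,4], [0,2,5], [0,3,4], [0,3,5], [1,2,4], [1,2,5], [1,3,4], [1,3,5]

so the chain groups are C_0 ≅ Z^6, C_1 ≅ Z^12, C_2 ≅ Z^8.

The boundary map ∂_1: C_1 → C_0 maps an edge to its endpoints' difference, ∂[p,q] = q − p.
As a 6×12 matrix over Z this has rank 5, with invariant factors (1,1,1,1,1).

The boundary map ∂_2: C_2 → C_1 maps a triangle to the signed sum of its edges. For instance
  ∂[0,2,4] = [2,4] − [0,4] + [0,2],
  ∂[1,3,4] = [3,4] − [1,4] + [1,3].
This gives a 12×8 integer matrix of rank 7; reducing to Smith normal form yields diagonal entries (1,1,1,1,1,1,1).

Computing H_k = (kernel of ∂_k) / (image of ∂_{k+1}):

  H_2: rank ker ∂_2 − rank ∂_3 = (8 − 7) − 0 = 1, and there is no ∂_3, so H_2 = Z.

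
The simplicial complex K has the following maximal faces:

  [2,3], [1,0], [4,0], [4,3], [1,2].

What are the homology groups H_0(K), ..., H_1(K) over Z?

H_0 ≅ Z,  H_1 ≅ Z.

Fix the vertex order 0 < 1 < 2 < 3 < 4 and write every simplex with vertices in increasing order. Then dim K = 1 and the simplices of K are:

  0-simplices (5): [0], [1], [2], [3], [4]
  1-simplices (5): [0,1], [0,4], [1,2], [2,3], [3,4]

so the chain groups are C_0 ≅ Z^5, C_1 ≅ Z^5.

The boundary map ∂_1: C_1 → C_0 sends each edge [p,q] (with p < q) to q − p. For instance
  ∂[2,3] = [3] − [2].
The 5×5 boundary matrix has rank 4 and Smith normal form diag(1,1,1,1).

Computing H_k = (kernel of ∂_k) / (image of ∂_{k+1}):

  H_0: rank C_0 − rank ∂_1 = 5 − 4 = 1, and the invariant factors of ∂_1 are all 1, so H_0 ≅ Z.
  H_1: rank ker ∂_1 − rank ∂_2 = (5 − 4) − 0 = 1, and there is no ∂_2, so H_1 ≅ Z.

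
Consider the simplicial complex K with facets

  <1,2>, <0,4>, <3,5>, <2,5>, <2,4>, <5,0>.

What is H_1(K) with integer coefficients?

H_1 = Z.

K has 6 vertices, 6 edges.
rank ∂_1 = 5, rank ∂_2 = 0 ⇒ b_1 = 6 − 5 − 0 = 1. So H_1 = Z.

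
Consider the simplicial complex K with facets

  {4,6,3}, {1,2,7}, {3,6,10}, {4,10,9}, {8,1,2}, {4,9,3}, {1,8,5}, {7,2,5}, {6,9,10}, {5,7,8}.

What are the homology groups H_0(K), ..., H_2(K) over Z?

Order the vertices as 1 < 2 < 3 < 4 < 5 < 6 < 7 < 8 < 9 < 10. Listing each simplex with vertices in this order, K has dimension 2 with simplices:

  0-simplices (10): [1], [2], [3], [4], [5], [6], [7], [8], [9], [10]
  1-simplices (20): [1,2], [1,5], [1,7], [1,8], [2,5], [2,7], [2,8], [3,4], [3,6], [3,9], [3,10], [4,6], [4,9], [4,10], [5,7], [5,8], [6,9], [6,10], [7,8], [9,10]
  2-simplices (10): [1,2,7], [1,2,8], [1,5,8], [2,5,7], [3,4,6], [3,4,9], [3,6,10], [4,9,10], [5,7,8], [6,9,10]

Hence C_0 ≅ Z^10, C_1 ≅ Z^20, C_2 ≅ Z^10.

Boundary ∂_1: C_1 → C_0 is given by ∂[p,q] = [q] − [p].
The resulting 10×20 matrix has rank 8, and its Smith normal form has invariant factors (1,1,1,1,1,1,1,1).

Boundary ∂_2: C_2 → C_1 acts by ∂[p,q,r] = [q,r] − [p,r] + [p,q]. For instance
  ∂[4,9,10] = [9,10] − [4,10] + [4,9],
  ∂[3,4,9] = [4,9] − [3,9] + [3,4].
This gives a 20×10 integer matrix of rank 10; reducing to Smith normal form yields diagonal entries (1,1,1,1,1,1,1,1,1,1).

Now H_k = ker ∂_k / im ∂_{k+1}, so:

  H_0: rank C_0 − rank ∂_1 = 10 − 8 = 2, and the invariant factors of ∂_1 are all 1, so H_0 ≅ Z^2.
  H_1: rank ker ∂_1 − rank ∂_2 = (20 − 8) − 10 = 2, and the invariant factors of ∂_2 are all 1, so H_1 ≅ Z^2.
  H_2: rank ker ∂_2 − rank ∂_3 = (10 − 10) − 0 = 0, and there is no ∂_3, so H_2 ≅ 0.

H_0 = Z^2,  H_1 = Z^2,  H_2 = 0.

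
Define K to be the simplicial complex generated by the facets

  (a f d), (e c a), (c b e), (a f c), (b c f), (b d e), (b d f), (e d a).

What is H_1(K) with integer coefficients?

Take the total order a < b < c < d < e < f on the vertex set. Then K (dimension 2) consists of the simplices:

  0-simplices (6): a, b, c, d, e, f
  1-simplices (12): ac, ad, ae, af, bc, bd, be, bf, ce, cf, de, df
  2-simplices (8): ace, acf, ade, adf, bce, bcf, bde, bdf

giving chain groups C_0 ≅ Z^6, C_1 ≅ Z^12, C_2 ≅ Z^8.

The boundary map ∂_1: C_1 → C_0 maps an edge to its endpoints' difference, ∂[p,q] = q − p.
This gives a 6×12 integer matrix of rank 5; reducing to Smith normal form yields diagonal entries (1,1,1,1,1).

∂_2: C_2 → C_1 sends each 2-simplex [p,q,r] to [q,r] − [p,r] + [p,q]. For instance
  ∂ade = de − ae + ad,
  ∂acf = cf − af + ac.
The resulting 12×8 matrix has rank 7, and its Smith normal form has invariant factors (1,1,1,1,1,1,1).

Reading off H_k = ker ∂_k / im ∂_{k+1}:

  H_1: rank ker ∂_1 − rank ∂_2 = (12 − 5) − 7 = 0, and the invariant factors of ∂_2 are all 1, so H_1 = 0.

(K is a triangulation of the 2-sphere S^2.)

H_1 = 0.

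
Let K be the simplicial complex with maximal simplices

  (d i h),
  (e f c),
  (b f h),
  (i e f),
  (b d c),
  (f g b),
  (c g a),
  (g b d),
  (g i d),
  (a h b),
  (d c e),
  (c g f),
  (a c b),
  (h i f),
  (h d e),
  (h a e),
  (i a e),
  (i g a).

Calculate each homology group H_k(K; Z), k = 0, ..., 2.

H_0 = Z,  H_1 = Z ⊕ Z/2Z,  H_2 = 0.

Order the vertices as a < b < c < d < e < f < g < h < i. Listing each simplex with vertices in this order, K has dimension 2 with simplices:

  0-simplices (9): a, b, c, d, e, f, g, h, i
  1-simplices (27): ab, ac, ae, ag, ah, ai, bc, bd, bf, bg, bh, cd, ce, cf, cg, de, dg, dh, di, ef, eh, ei, fg, fh, fi, gi, hi
  2-simplices (18): abc, abh, acg, aeh, aei, agi, bcd, bdg, bfg, bfh, cde, cef, cfg, deh, dgi, dhi, efi, fhi

giving chain groups C_0 ≅ Z^9, C_1 ≅ Z^27, C_2 ≅ Z^18.

Boundary ∂_1: C_1 → C_0 sends each edge [p,q] (with p < q) to q − p. For instance
  ∂ai = i − a.
The resulting 9×27 matrix has rank 8, and its Smith normal form has invariant factors (1,1,1,1,1,1,1,1).

The boundary map ∂_2: C_2 → C_1 maps a triangle to the signed sum of its edges. For instance
  ∂bfg = fg − bg + bf,
  ∂aeh = eh − ah + ae.
The resulting 27×18 matrix has rank 18, and its Smith normal form has invariant factors (1,1,1,1,1,1,1,1,1,1,1,1,1,1,1,1,1,2).

From H_k ≅ ker(∂_k) / im(∂_{k+1}) we obtain:

  H_0: rank C_0 − rank ∂_1 = 9 − 8 = 1, and the invariant factors of ∂_1 are all 1, so H_0 ≅ Z.
  H_1: rank ker ∂_1 − rank ∂_2 = (27 − 8) − 18 = 1, and ∂_2 has invariant factor 2 > 1, so H_1 ≅ Z ⊕ Z/2Z.
  H_2: rank ker ∂_2 − rank ∂_3 = (18 − 18) − 0 = 0, and there is no ∂_3, so H_2 ≅ 0.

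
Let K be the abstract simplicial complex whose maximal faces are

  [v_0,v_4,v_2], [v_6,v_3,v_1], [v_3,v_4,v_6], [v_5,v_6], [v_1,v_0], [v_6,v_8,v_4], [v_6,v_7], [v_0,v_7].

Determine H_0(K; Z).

We work with the vertex ordering v_0 < v_1 < v_2 < v_3 < v_4 < v_5 < v_6 < v_7 < v_8. The simplices of K, each written with vertices in increasing order, are:

  0-simplices (9): [v_0], [v_1], [v_2], [v_3], [v_4], [v_5], [v_6], [v_7], [v_8]
  1-simplices (14): [v_0,v_1], [v_0,v_2], [v_0,v_4], [v_0,v_7], [v_1,v_3], [v_1,v_6], [v_2,v_4], [v_3,v_4], [v_3,v_6], [v_4,v_6], [v_4,v_8], [v_5,v_6], [v_6,v_7], [v_6,v_8]
  2-simplices (4): [v_0,v_2,v_4], [v_1,v_3,v_6], [v_3,v_4,v_6], [v_4,v_6,v_8]

giving chain groups C_0 ≅ Z^9, C_1 ≅ Z^14, C_2 ≅ Z^4.

∂_1: C_1 → C_0 maps an edge to its endpoints' difference, ∂[p,q] = q − p.
This gives a 9×14 integer matrix of rank 8; reducing to Smith normal form yields diagonal entries (1,1,1,1,1,1,1,1).

Boundary ∂_2: C_2 → C_1 acts by ∂[p,q,r] = [q,r] − [p,r] + [p,q]. For instance
  ∂[v_3,v_4,v_6] = [v_4,v_6] − [v_3,v_6] + [v_3,v_4],
  ∂[v_4,v_6,v_8] = [v_6,v_8] − [v_4,v_8] + [v_4,v_6].
The 14×4 boundary matrix has rank 4 and Smith normal form diag(1,1,1,1).

Computing H_k = (kernel of ∂_k) / (image of ∂_{k+1}):

  H_0: rank C_0 − rank ∂_1 = 9 − 8 = 1, and the invariant factors of ∂_1 are all 1, so H_0 ≅ Z.

H_0 = Z.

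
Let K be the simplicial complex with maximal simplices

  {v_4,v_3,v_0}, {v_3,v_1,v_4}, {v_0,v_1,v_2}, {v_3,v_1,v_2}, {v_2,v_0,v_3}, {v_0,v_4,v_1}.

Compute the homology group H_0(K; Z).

H_0 ≅ Z.

We work with the vertex ordering v_0 < v_1 < v_2 < v_3 < v_4. The simplices of K, each written with vertices in increasing order, are:

  0-simplices (5): [v_0], [v_1], [v_2], [v_3], [v_4]
  1-simplices (9): [v_0,v_1], [v_0,v_2], [v_0,v_3], [v_0,v_4], [v_1,v_2], [v_1,v_3], [v_1,v_4], [v_2,v_3], [v_3,v_4]
  2-simplices (6): [v_0,v_1,v_2], [v_0,v_1,v_4], [v_0,v_2,v_3], [v_0,v_3,v_4], [v_1,v_2,v_3], [v_1,v_3,v_4]

giving chain groups C_0 ≅ Z^5, C_1 ≅ Z^9, C_2 ≅ Z^6.

The boundary map ∂_1: C_1 → C_0 sends each edge [p,q] (with p < q) to q − p.
The resulting 5×9 matrix has rank 4, and its Smith normal form has invariant factors (1,1,1,1).

The boundary map ∂_2: C_2 → C_1 acts by ∂[p,q,r] = [q,r] − [p,r] + [p,q]. For instance
  ∂[v_0,v_1,v_2] = [v_1,v_2] − [v_0,v_2] + [v_0,v_1],
  ∂[v_0,v_1,v_4] = [v_1,v_4] − [v_0,v_4] + [v_0,v_1].
This gives a 9×6 integer matrix of rank 5; reducing to Smith normal form yields diagonal entries (1,1,1,1,1).

From H_k ≅ ker(∂_k) / im(∂_{k+1}) we obtain:

  H_0: rank C_0 − rank ∂_1 = 5 − 4 = 1, and the invariant factors of ∂_1 are all 1, so H_0 = Z.

(K is a triangulation of the 2-sphere S^2.)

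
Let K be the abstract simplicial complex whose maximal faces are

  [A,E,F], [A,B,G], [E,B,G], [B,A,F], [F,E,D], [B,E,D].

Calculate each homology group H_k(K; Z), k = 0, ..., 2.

H_0 ≅ Z,  H_1 ≅ Z,  H_2 = 0.

Take the total order A < B < D < E < F < G on the vertex set. Then K (dimension 2) consists of the simplices:

  0-simplices (6): A, B, D, E, F, G
  1-simplices (12): AB, AE, AF, AG, BD, BE, BF, BG, DE, DF, EF, EG
  2-simplices (6): ABF, ABG, AEF, BDE, BEG, DEF

giving chain groups C_0 ≅ Z^6, C_1 ≅ Z^12, C_2 ≅ Z^6.

Boundary ∂_1: C_1 → C_0 is given by ∂[p,q] = [q] − [p]. For instance
  ∂AF = F − A.
The 6×12 boundary matrix has rank 5 and Smith normal form diag(1,1,1,1,1).

Boundary ∂_2: C_2 → C_1 acts by ∂[p,q,r] = [q,r] − [p,r] + [p,q]. For instance
  ∂ABF = BF − AF + AB,
  ∂BDE = DE − BE + BD.
The resulting 12×6 matrix has rank 6, and its Smith normal form has invariant factors (1,1,1,1,1,1).

Reading off H_k = ker ∂_k / im ∂_{k+1}:

  H_0: rank C_0 − rank ∂_1 = 6 − 5 = 1, and the invariant factors of ∂_1 are all 1, so H_0 = Z.
  H_1: rank ker ∂_1 − rank ∂_2 = (12 − 5) − 6 = 1, and the invariant factors of ∂_2 are all 1, so H_1 = Z.
  H_2: rank ker ∂_2 − rank ∂_3 = (6 − 6) − 0 = 0, and there is no ∂_3, so H_2 = 0.

As a check, the Euler characteristic is 6 − 12 + 6 = 0, which agrees with 1 − 1 + 0 = 0.
(K is a triangulation of the cylinder S^1 x I.)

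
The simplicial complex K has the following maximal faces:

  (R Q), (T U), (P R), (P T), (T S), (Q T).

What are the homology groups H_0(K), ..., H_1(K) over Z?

H_0 = Z,  H_1 = Z.

Take the total order P < Q < R < S < T < U on the vertex set. Then K (dimension 1) consists of the simplices:

  0-simplices (6): P, Q, R, S, T, U
  1-simplices (6): PR, PT, QR, QT, ST, TU

giving chain groups C_0 ≅ Z^6, C_1 ≅ Z^6.

∂_1: C_1 → C_0 is given by ∂[p,q] = [q] − [p].
This gives a 6×6 integer matrix of rank 5; reducing to Smith normal form yields diagonal entries (1,1,1,1,1).

Now H_k = ker ∂_k / im ∂_{k+1}, so:

  H_0: rank C_0 − rank ∂_1 = 6 − 5 = 1, and the invariant factors of ∂_1 are all 1, so H_0 = Z.
  H_1: rank ker ∂_1 − rank ∂_2 = (6 − 5) − 0 = 1, and there is no ∂_2, so H_1 = Z.

As a check, the Euler characteristic is 6 − 6 = 0, which agrees with 1 − 1 = 0.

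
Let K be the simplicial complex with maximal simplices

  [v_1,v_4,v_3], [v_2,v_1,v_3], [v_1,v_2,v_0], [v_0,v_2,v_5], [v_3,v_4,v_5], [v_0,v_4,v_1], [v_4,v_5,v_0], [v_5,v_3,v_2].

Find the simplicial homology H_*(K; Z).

H_0 ≅ Z,  H_1 = 0,  H_2 ≅ Z.

K has 6 vertices, 12 edges, 8 triangles.
rank ∂_0 = 0, rank ∂_1 = 5 ⇒ b_0 = 6 − 0 − 5 = 1; all invariant factors of ∂_1 are 1 so no torsion. So H_0 ≅ Z.
rank ∂_1 = 5, rank ∂_2 = 7 ⇒ b_1 = 12 − 5 − 7 = 0; all invariant factors of ∂_2 are 1 so no torsion. So H_1 ≅ 0.
rank ∂_2 = 7, rank ∂_3 = 0 ⇒ b_2 = 8 − 7 − 0 = 1. So H_2 ≅ Z.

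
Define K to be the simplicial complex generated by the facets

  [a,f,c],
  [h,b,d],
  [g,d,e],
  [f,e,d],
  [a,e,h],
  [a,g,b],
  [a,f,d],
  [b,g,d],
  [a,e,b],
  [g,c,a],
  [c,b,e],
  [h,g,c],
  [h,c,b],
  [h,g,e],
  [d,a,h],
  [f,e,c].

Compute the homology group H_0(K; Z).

H_0 = Z.

We work with the vertex ordering a < b < c < d < e < f < g < h. The simplices of K, each written with vertices in increasing order, are:

  0-simplices (8): a, b, c, d, e, f, g, h
  1-simplices (24): ab, ac, ad, ae, af, ag, ah, bc, bd, be, bg, bh, ce, cf, cg, ch, de, df, dg, dh, ef, eg, eh, gh
  2-simplices (16): abe, abg, acf, acg, adf, adh, aeh, bce, bch, bdg, bdh, cef, cgh, def, deg, egh

Hence C_0 ≅ Z^8, C_1 ≅ Z^24, C_2 ≅ Z^16.

The boundary map ∂_1: C_1 → C_0 maps an edge to its endpoints' difference, ∂[p,q] = q − p. For instance
  ∂bg = g − b.
The 8×24 boundary matrix has rank 7 and Smith normal form diag(1,1,1,1,1,1,1).

∂_2: C_2 → C_1 acts by ∂[p,q,r] = [q,r] − [p,r] + [p,q]. For instance
  ∂abe = be − ae + ab,
  ∂adf = df − af + ad.
The 24×16 boundary matrix has rank 15 and Smith normal form diag(1,1,1,1,1,1,1,1,1,1,1,1,1,1,1).

Now H_k = ker ∂_k / im ∂_{k+1}, so:

  H_0: rank C_0 − rank ∂_1 = 8 − 7 = 1, and the invariant factors of ∂_1 are all 1, so H_0 = Z.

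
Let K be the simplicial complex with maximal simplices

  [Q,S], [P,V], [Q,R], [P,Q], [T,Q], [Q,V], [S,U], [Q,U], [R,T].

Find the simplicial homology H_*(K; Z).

H_0 = Z,  H_1 = Z^3.

Take the total order P < Q < R < S < T < U < V on the vertex set. Then K (dimension 1) consists of the simplices:

  0-simplices (7): P, Q, R, S, T, U, V
  1-simplices (9): PQ, PV, QR, QS, QT, QU, QV, RT, SU

so the chain groups are C_0 ≅ Z^7, C_1 ≅ Z^9.

Boundary ∂_1: C_1 → C_0 sends each edge [p,q] (with p < q) to q − p. For instance
  ∂PQ = Q − P.
This gives a 7×9 integer matrix of rank 6; reducing to Smith normal form yields diagonal entries (1,1,1,1,1,1).

Reading off H_k = ker ∂_k / im ∂_{k+1}:

  H_0: rank C_0 − rank ∂_1 = 7 − 6 = 1, and the invariant factors of ∂_1 are all 1, so H_0 ≅ Z.
  H_1: rank ker ∂_1 − rank ∂_2 = (9 − 6) − 0 = 3, and there is no ∂_2, so H_1 ≅ Z^3.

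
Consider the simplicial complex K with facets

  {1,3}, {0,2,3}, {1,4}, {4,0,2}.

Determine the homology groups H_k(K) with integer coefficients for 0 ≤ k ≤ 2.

H_0 = Z,  H_1 = Z,  H_2 = 0.

K has 5 vertices, 7 edges, 2 triangles.
rank ∂_0 = 0, rank ∂_1 = 4 ⇒ b_0 = 5 − 0 − 4 = 1; all invariant factors of ∂_1 are 1 so no torsion. So H_0 ≅ Z.
rank ∂_1 = 4, rank ∂_2 = 2 ⇒ b_1 = 7 − 4 − 2 = 1; all invariant factors of ∂_2 are 1 so no torsion. So H_1 ≅ Z.
rank ∂_2 = 2, rank ∂_3 = 0 ⇒ b_2 = 2 − 2 − 0 = 0. So H_2 ≅ 0.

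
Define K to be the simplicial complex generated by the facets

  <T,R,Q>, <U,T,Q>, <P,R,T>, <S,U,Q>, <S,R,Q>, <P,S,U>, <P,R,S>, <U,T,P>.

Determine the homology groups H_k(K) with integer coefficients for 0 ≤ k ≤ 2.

H_0 = Z,  H_1 = 0,  H_2 = Z.

Take the total order P < Q < R < S < T < U on the vertex set. Then K (dimension 2) consists of the simplices:

  0-simplices (6): P, Q, R, S, T, U
  1-simplices (12): PR, PS, PT, PU, QR, QS, QT, QU, RS, RT, SU, TU
  2-simplices (8): PRS, PRT, PSU, PTU, QRS, QRT, QSU, QTU

so the chain groups are C_0 ≅ Z^6, C_1 ≅ Z^12, C_2 ≅ Z^8.

Boundary ∂_1: C_1 → C_0 maps an edge to its endpoints' difference, ∂[p,q] = q − p. For instance
  ∂RS = S − R.
The 6×12 boundary matrix has rank 5 and Smith normal form diag(1,1,1,1,1).

The boundary map ∂_2: C_2 → C_1 acts by ∂[p,q,r] = [q,r] − [p,r] + [p,q]. For instance
  ∂QRS = RS − QS + QR,
  ∂PTU = TU − PU + PT.
This gives a 12×8 integer matrix of rank 7; reducing to Smith normal form yields diagonal entries (1,1,1,1,1,1,1).

Computing H_k = (kernel of ∂_k) / (image of ∂_{k+1}):

  H_0: rank C_0 − rank ∂_1 = 6 − 5 = 1, and the invariant factors of ∂_1 are all 1, so H_0 = Z.
  H_1: rank ker ∂_1 − rank ∂_2 = (12 − 5) − 7 = 0, and the invariant factors of ∂_2 are all 1, so H_1 = 0.
  H_2: rank ker ∂_2 − rank ∂_3 = (8 − 7) − 0 = 1, and there is no ∂_3, so H_2 = Z.

As a check, the Euler characteristic is 6 − 12 + 8 = 2, which agrees with 1 − 0 + 1 = 2.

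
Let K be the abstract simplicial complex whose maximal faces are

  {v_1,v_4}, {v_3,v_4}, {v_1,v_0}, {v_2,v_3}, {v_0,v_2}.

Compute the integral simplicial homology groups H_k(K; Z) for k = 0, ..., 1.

H_0 = Z,  H_1 = Z.

K has 5 vertices, 5 edges.
rank ∂_0 = 0, rank ∂_1 = 4 ⇒ b_0 = 5 − 0 − 4 = 1; all invariant factors of ∂_1 are 1 so no torsion. So H_0 = Z.
rank ∂_1 = 4, rank ∂_2 = 0 ⇒ b_1 = 5 − 4 − 0 = 1. So H_1 = Z.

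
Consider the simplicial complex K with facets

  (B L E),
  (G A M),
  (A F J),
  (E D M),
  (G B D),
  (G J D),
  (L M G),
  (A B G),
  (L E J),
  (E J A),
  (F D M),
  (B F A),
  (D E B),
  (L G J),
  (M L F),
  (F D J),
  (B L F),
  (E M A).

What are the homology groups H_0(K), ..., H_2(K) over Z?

Fix the vertex order A < B < D < E < F < G < J < L < M and write every simplex with vertices in increasing order. Then dim K = 2 and the simplices of K are:

  0-simplices (9): A, B, D, E, F, G, J, L, M
  1-simplices (27): AB, AE, AF, AG, AJ, AM, BD, BE, BF, BG, BL, DE, DF, DG, DJ, DM, EJ, EL, EM, FJ, FL, FM, GJ, GL, GM, JL, LM
  2-simplices (18): ABF, ABG, AEJ, AEM, AFJ, AGM, BDE, BDG, BEL, BFL, DEM, DFJ, DFM, DGJ, EJL, FLM, GJL, GLM

so the chain groups are C_0 ≅ Z^9, C_1 ≅ Z^27, C_2 ≅ Z^18.

∂_1: C_1 → C_0 sends each edge [p,q] (with p < q) to q − p. For instance
  ∂BL = L − B.
The resulting 9×27 matrix has rank 8, and its Smith normal form has invariant factors (1,1,1,1,1,1,1,1).

The boundary map ∂_2: C_2 → C_1 maps a triangle to the signed sum of its edges. For instance
  ∂AFJ = FJ − AJ + AF,
  ∂AEJ = EJ − AJ + AE.
This gives a 27×18 integer matrix of rank 17; reducing to Smith normal form yields diagonal entries (1,1,1,1,1,1,1,1,1,1,1,1,1,1,1,1,1).

Computing H_k = (kernel of ∂_k) / (image of ∂_{k+1}):

  H_0: rank C_0 − rank ∂_1 = 9 − 8 = 1, and the invariant factors of ∂_1 are all 1, so H_0 ≅ Z.
  H_1: rank ker ∂_1 − rank ∂_2 = (27 − 8) − 17 = 2, and the invariant factors of ∂_2 are all 1, so H_1 ≅ Z^2.
  H_2: rank ker ∂_2 − rank ∂_3 = (18 − 17) − 0 = 1, and there is no ∂_3, so H_2 ≅ Z.

As a check, the Euler characteristic is 9 − 27 + 18 = 0, which agrees with 1 − 2 + 1 = 0.
(K is a triangulation of the torus T^2.)

H_0 = Z,  H_1 = Z^2,  H_2 = Z.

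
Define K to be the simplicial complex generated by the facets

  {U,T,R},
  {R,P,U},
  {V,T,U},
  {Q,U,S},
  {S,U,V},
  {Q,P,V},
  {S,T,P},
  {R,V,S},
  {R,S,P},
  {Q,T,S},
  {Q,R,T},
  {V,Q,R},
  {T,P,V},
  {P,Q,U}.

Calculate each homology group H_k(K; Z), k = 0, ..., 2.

Fix the vertex order P < Q < R < S < T < U < V and write every simplex with vertices in increasing order. Then dim K = 2 and the simplices of K are:

  0-simplices (7): P, Q, R, S, T, U, V
  1-simplices (21): PQ, PR, PS, PT, PU, PV, QR, QS, QT, QU, QV, RS, RT, RU, RV, ST, SU, SV, TU, TV, UV
  2-simplices (14): PQU, PQV, PRS, PRU, PST, PTV, QRT, QRV, QST, QSU, RSV, RTU, SUV, TUV

so the chain groups are C_0 ≅ Z^7, C_1 ≅ Z^21, C_2 ≅ Z^14.

The boundary map ∂_1: C_1 → C_0 maps an edge to its endpoints' difference, ∂[p,q] = q − p.
As a 7×21 matrix over Z this has rank 6, with invariant factors (1,1,1,1,1,1).

Boundary ∂_2: C_2 → C_1 maps a triangle to the signed sum of its edges. For instance
  ∂PQV = QV − PV + PQ,
  ∂SUV = UV − SV + SU.
This gives a 21×14 integer matrix of rank 13; reducing to Smith normal form yields diagonal entries (1,1,1,1,1,1,1,1,1,1,1,1,1).

From H_k ≅ ker(∂_k) / im(∂_{k+1}) we obtain:

  H_0: rank C_0 − rank ∂_1 = 7 − 6 = 1, and the invariant factors of ∂_1 are all 1, so H_0 = Z.
  H_1: rank ker ∂_1 − rank ∂_2 = (21 − 6) − 13 = 2, and the invariant factors of ∂_2 are all 1, so H_1 = Z^2.
  H_2: rank ker ∂_2 − rank ∂_3 = (14 − 13) − 0 = 1, and there is no ∂_3, so H_2 = Z.

(K is a triangulation of the torus T^2.)

H_0 ≅ Z,  H_1 ≅ Z^2,  H_2 ≅ Z.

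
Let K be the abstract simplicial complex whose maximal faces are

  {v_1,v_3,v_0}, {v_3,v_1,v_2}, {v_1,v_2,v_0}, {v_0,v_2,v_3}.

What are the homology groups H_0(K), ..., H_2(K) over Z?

H_0 = Z,  H_1 = 0,  H_2 = Z.

Fix the vertex order v_0 < v_1 < v_2 < v_3 and write every simplex with vertices in increasing order. Then dim K = 2 and the simplices of K are:

  0-simplices (4): [v_0], [v_1], [v_2], [v_3]
  1-simplices (6): [v_0,v_1], [v_0,v_2], [v_0,v_3], [v_1,v_2], [v_1,v_3], [v_2,v_3]
  2-simplices (4): [v_0,v_1,v_2], [v_0,v_1,v_3], [v_0,v_2,v_3], [v_1,v_2,v_3]

Hence C_0 ≅ Z^4, C_1 ≅ Z^6, C_2 ≅ Z^4.

Boundary ∂_1: C_1 → C_0 is given by ∂[p,q] = [q] − [p].
The resulting 4×6 matrix has rank 3, and its Smith normal form has invariant factors (1,1,1).

Boundary ∂_2: C_2 → C_1 sends each 2-simplex [p,q,r] to [q,r] − [p,r] + [p,q]. For instance
  ∂[v_0,v_1,v_3] = [v_1,v_3] − [v_0,v_3] + [v_0,v_1],
  ∂[v_0,v_2,v_3] = [v_2,v_3] − [v_0,v_3] + [v_0,v_2].
The resulting 6×4 matrix has rank 3, and its Smith normal form has invariant factors (1,1,1).

Reading off H_k = ker ∂_k / im ∂_{k+1}:

  H_0: rank C_0 − rank ∂_1 = 4 − 3 = 1, and the invariant factors of ∂_1 are all 1, so H_0 = Z.
  H_1: rank ker ∂_1 − rank ∂_2 = (6 − 3) − 3 = 0, and the invariant factors of ∂_2 are all 1, so H_1 = 0.
  H_2: rank ker ∂_2 − rank ∂_3 = (4 − 3) − 0 = 1, and there is no ∂_3, so H_2 = Z.

As a check, the Euler characteristic is 4 − 6 + 4 = 2, which agrees with 1 − 0 + 1 = 2.
(K is a triangulation of the 2-sphere S^2.)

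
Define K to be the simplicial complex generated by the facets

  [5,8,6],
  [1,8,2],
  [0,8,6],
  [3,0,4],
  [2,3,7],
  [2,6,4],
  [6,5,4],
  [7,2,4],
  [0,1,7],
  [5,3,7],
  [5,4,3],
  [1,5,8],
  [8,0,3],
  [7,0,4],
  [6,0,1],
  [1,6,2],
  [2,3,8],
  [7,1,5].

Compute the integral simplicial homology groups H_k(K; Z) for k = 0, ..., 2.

H_0 = Z,  H_1 = Z × Z/2,  H_2 = 0.

We work with the vertex ordering 0 < 1 < 2 < 3 < 4 < 5 < 6 < 7 < 8. The simplices of K, each written with vertices in increasing order, are:

  0-simplices (9): [0], [1], [2], [3], [4], [5], [6], [7], [8]
  1-simplices (27): (27 of them)
  2-simplices (18): [0,1,6], [0,1,7], [0,3,4], [0,3,8], [0,4,7], [0,6,8], [1,2,6], [1,2,8], [1,5,7], [1,5,8], [2,3,7], [2,3,8], [2,4,6], [2,4,7], [3,4,5], [3,5,7], [4,5,6], [5,6,8]

Hence C_0 ≅ Z^9, C_1 ≅ Z^27, C_2 ≅ Z^18.

Boundary ∂_1: C_1 → C_0 maps an edge to its endpoints' difference, ∂[p,q] = q − p.
The resulting 9×27 matrix has rank 8, and its Smith normal form has invariant factors (1,1,1,1,1,1,1,1).

The boundary map ∂_2: C_2 → C_1 sends each 2-simplex [p,q,r] to [q,r] − [p,r] + [p,q]. For instance
  ∂[0,3,4] = [3,4] − [0,4] + [0,3],
  ∂[5,6,8] = [6,8] − [5,8] + [5,6].
As a 27×18 matrix over Z this has rank 18, with invariant factors (1,1,1,1,1,1,1,1,1,1,1,1,1,1,1,1,1,2).

Now H_k = ker ∂_k / im ∂_{k+1}, so:

  H_0: rank C_0 − rank ∂_1 = 9 − 8 = 1, and the invariant factors of ∂_1 are all 1, so H_0 ≅ Z.
  H_1: rank ker ∂_1 − rank ∂_2 = (27 − 8) − 18 = 1, and ∂_2 has invariant factor 2 > 1, so H_1 ≅ Z × Z/2.
  H_2: rank ker ∂_2 − rank ∂_3 = (18 − 18) − 0 = 0, and there is no ∂_3, so H_2 ≅ 0.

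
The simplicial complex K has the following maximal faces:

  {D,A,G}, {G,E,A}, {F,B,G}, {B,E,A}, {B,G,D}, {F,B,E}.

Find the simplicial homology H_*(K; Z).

H_0 ≅ Z,  H_1 ≅ Z,  H_2 = 0.

K has 6 vertices, 12 edges, 6 triangles.
rank ∂_0 = 0, rank ∂_1 = 5 ⇒ b_0 = 6 − 0 − 5 = 1; all invariant factors of ∂_1 are 1 so no torsion. So H_0 = Z.
rank ∂_1 = 5, rank ∂_2 = 6 ⇒ b_1 = 12 − 5 − 6 = 1; all invariant factors of ∂_2 are 1 so no torsion. So H_1 = Z.
rank ∂_2 = 6, rank ∂_3 = 0 ⇒ b_2 = 6 − 6 − 0 = 0. So H_2 = 0.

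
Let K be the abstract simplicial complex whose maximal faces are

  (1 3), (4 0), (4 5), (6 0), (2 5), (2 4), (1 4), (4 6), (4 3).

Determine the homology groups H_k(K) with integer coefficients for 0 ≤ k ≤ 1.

Fix the vertex order 0 < 1 < 2 < 3 < 4 < 5 < 6 and write every simplex with vertices in increasing order. Then dim K = 1 and the simplices of K are:

  0-simplices (7): [0], [1], [2], [3], [4], [5], [6]
  1-simplices (9): [0,4], [0,6], [1,3], [1,4], [2,4], [2,5], [3,4], [4,5], [4,6]

Hence C_0 ≅ Z^7, C_1 ≅ Z^9.

∂_1: C_1 → C_0 is given by ∂[p,q] = [q] − [p].
As a 7×9 matrix over Z this has rank 6, with invariant factors (1,1,1,1,1,1).

Computing H_k = (kernel of ∂_k) / (image of ∂_{k+1}):

  H_0: rank C_0 − rank ∂_1 = 7 − 6 = 1, and the invariant factors of ∂_1 are all 1, so H_0 ≅ Z.
  H_1: rank ker ∂_1 − rank ∂_2 = (9 − 6) − 0 = 3, and there is no ∂_2, so H_1 ≅ Z^3.

As a check, the Euler characteristic is 7 − 9 = -2, which agrees with 1 − 3 = -2.
(K is a triangulation of a wedge of 3 circles.)

H_0 ≅ Z,  H_1 ≅ Z^3.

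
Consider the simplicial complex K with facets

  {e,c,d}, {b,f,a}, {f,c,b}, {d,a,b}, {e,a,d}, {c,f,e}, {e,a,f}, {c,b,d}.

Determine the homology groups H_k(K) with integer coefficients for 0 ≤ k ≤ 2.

H_0 ≅ Z,  H_1 = 0,  H_2 ≅ Z.

Fix the vertex order a < b < c < d < e < f and write every simplex with vertices in increasing order. Then dim K = 2 and the simplices of K are:

  0-simplices (6): a, b, c, d, e, f
  1-simplices (12): ab, ad, ae, af, bc, bd, bf, cd, ce, cf, de, ef
  2-simplices (8): abd, abf, ade, aef, bcd, bcf, cde, cef

giving chain groups C_0 ≅ Z^6, C_1 ≅ Z^12, C_2 ≅ Z^8.

∂_1: C_1 → C_0 is given by ∂[p,q] = [q] − [p]. For instance
  ∂ce = e − c.
As a 6×12 matrix over Z this has rank 5, with invariant factors (1,1,1,1,1).

Boundary ∂_2: C_2 → C_1 sends each 2-simplex [p,q,r] to [q,r] − [p,r] + [p,q]. For instance
  ∂abd = bd − ad + ab,
  ∂bcf = cf − bf + bc.
The 12×8 boundary matrix has rank 7 and Smith normal form diag(1,1,1,1,1,1,1).

From H_k ≅ ker(∂_k) / im(∂_{k+1}) we obtain:

  H_0: rank C_0 − rank ∂_1 = 6 − 5 = 1, and the invariant factors of ∂_1 are all 1, so H_0 ≅ Z.
  H_1: rank ker ∂_1 − rank ∂_2 = (12 − 5) − 7 = 0, and the invariant factors of ∂_2 are all 1, so H_1 ≅ 0.
  H_2: rank ker ∂_2 − rank ∂_3 = (8 − 7) − 0 = 1, and there is no ∂_3, so H_2 ≅ Z.

(K is a triangulation of the 2-sphere S^2.)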